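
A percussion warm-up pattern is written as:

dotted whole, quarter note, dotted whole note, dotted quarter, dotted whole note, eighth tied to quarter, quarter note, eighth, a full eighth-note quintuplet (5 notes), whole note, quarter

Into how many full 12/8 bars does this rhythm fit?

One bar of 12/8 = 12 eighth notes.
In eighth notes: dotted whole = 12; quarter note = 2; dotted whole note = 12; dotted quarter = 3; dotted whole note = 12; eighth tied to quarter (eighth + quarter) = 3; quarter note = 2; eighth = 1; a full eighth-note quintuplet (5 notes) (five quintuplet eighths span one half) = 4; whole note = 8; quarter = 2.
Sum: 12 + 2 + 12 + 3 + 12 + 3 + 2 + 1 + 4 + 8 + 2 = 61.
61 ÷ 12 = 5 complete bars with 1 left over.

5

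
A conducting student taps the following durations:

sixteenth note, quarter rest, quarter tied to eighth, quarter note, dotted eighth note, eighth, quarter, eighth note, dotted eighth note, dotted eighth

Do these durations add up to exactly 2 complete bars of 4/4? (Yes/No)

One bar of 4/4 = 16 sixteenth notes, so 2 bars = 32.
Each duration in sixteenth notes: sixteenth note = 1; quarter rest = 4; quarter tied to eighth (quarter + eighth) = 6; quarter note = 4; dotted eighth note = 3; eighth = 2; quarter = 4; eighth note = 2; dotted eighth note = 3; dotted eighth = 3.
Sum: 1 + 4 + 6 + 4 + 3 + 2 + 4 + 2 + 3 + 3 = 32.
32 equals 32, so the answer is Yes.

Yes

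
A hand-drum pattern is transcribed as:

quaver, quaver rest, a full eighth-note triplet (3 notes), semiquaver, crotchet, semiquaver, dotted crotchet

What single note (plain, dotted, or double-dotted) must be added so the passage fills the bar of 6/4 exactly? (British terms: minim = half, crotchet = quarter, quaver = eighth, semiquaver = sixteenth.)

The bar of 6/4 = 24 sixteenth notes.
In sixteenth notes: quaver = 2; quaver rest = 2; a full eighth-note triplet (3 notes) (three triplet eighths span one quarter) = 4; semiquaver = 1; crotchet = 4; semiquaver = 1; dotted crotchet = 6.
Total: 2 + 2 + 4 + 1 + 4 + 1 + 6 = 20.
Remaining: 24 − 20 = 4 sixteenth notes, which is a quarter note.

quarter note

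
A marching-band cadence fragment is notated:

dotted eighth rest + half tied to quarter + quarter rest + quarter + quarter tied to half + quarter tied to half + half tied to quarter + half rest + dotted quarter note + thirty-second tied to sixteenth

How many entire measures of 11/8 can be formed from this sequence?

One bar of 11/8 = 44 thirty-second notes.
Each duration in thirty-second notes: dotted eighth rest = 6; half tied to quarter (half + quarter) = 24; quarter rest = 8; quarter = 8; quarter tied to half (quarter + half) = 24; quarter tied to half (quarter + half) = 24; half tied to quarter (half + quarter) = 24; half rest = 16; dotted quarter note = 12; thirty-second tied to sixteenth (thirty-second + sixteenth) = 3.
Total: 6 + 24 + 8 + 8 + 24 + 24 + 24 + 16 + 12 + 3 = 149.
149 ÷ 44 = 3 complete bars with 17 left over.

3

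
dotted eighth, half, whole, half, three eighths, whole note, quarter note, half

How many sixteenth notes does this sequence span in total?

Convert each value to sixteenth notes: dotted eighth = 3; half = 8; whole = 16; half = 8; eighth = 2; eighth = 2; eighth = 2; whole note = 16; quarter note = 4; half = 8.
Altogether 3 + 8 + 16 + 8 + 2 + 2 + 2 + 16 + 4 + 8 = 69 sixteenth notes.

69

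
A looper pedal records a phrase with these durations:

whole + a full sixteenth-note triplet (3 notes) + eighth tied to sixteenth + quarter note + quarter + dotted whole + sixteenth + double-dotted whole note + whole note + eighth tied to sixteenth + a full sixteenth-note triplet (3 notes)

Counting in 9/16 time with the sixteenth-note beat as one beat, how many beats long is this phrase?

One sixteenth-note beat = 2 thirty-second notes.
Working in thirty-second notes: whole = 32; a full sixteenth-note triplet (3 notes) (three triplet sixteenths span one eighth) = 4; eighth tied to sixteenth (eighth + sixteenth) = 6; quarter note = 8; quarter = 8; dotted whole = 48; sixteenth = 2; double-dotted whole note = 56; whole note = 32; eighth tied to sixteenth (eighth + sixteenth) = 6; a full sixteenth-note triplet (3 notes) (three triplet sixteenths span one eighth) = 4.
Sum: 32 + 4 + 6 + 8 + 8 + 48 + 2 + 56 + 32 + 6 + 4 = 206.
206 ÷ 2 = 103 beats.

103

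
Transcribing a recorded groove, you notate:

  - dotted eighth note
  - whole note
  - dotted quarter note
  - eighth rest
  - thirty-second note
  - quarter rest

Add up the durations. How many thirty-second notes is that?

63

Each duration in thirty-second notes: dotted eighth note = 6; whole note = 32; dotted quarter note = 12; eighth rest = 4; thirty-second note = 1; quarter rest = 8.
Adding: 6 + 32 + 12 + 4 + 1 + 8 = 63 thirty-second notes.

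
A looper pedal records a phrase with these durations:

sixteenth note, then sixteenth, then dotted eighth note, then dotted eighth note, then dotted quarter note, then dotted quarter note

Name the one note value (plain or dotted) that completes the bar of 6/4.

quarter note

The bar of 6/4 = 24 sixteenth notes.
Each duration in sixteenth notes: sixteenth note = 1; sixteenth = 1; dotted eighth note = 3; dotted eighth note = 3; dotted quarter note = 6; dotted quarter note = 6.
Adding: 1 + 1 + 3 + 3 + 6 + 6 = 20.
Remaining: 24 − 20 = 4 sixteenth notes, which is a quarter note.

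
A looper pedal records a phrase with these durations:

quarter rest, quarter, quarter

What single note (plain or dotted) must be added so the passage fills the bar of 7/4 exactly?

The bar of 7/4 = 7 quarter notes.
Express everything in quarter notes: quarter rest = 1; quarter = 1; quarter = 1.
Total: 1 + 1 + 1 = 3.
Remaining: 7 − 3 = 4 quarter notes, which is a whole note.

whole note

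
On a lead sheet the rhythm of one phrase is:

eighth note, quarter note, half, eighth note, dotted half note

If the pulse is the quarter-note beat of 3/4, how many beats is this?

7

One quarter-note beat = 2 eighth notes.
Convert each value to eighth notes: eighth note = 1; quarter note = 2; half = 4; eighth note = 1; dotted half note = 6.
Altogether 1 + 2 + 4 + 1 + 6 = 14.
14 ÷ 2 = 7 beats.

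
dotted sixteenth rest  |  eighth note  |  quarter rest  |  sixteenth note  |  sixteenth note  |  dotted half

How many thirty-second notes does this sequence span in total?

Working in thirty-second notes: dotted sixteenth rest = 3; eighth note = 4; quarter rest = 8; sixteenth note = 2; sixteenth note = 2; dotted half = 24.
Adding: 3 + 4 + 8 + 2 + 2 + 24 = 43 thirty-second notes.

43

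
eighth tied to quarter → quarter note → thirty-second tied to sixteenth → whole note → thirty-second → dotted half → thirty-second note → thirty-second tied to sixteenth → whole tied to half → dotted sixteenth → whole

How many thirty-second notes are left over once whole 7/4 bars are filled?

55

One bar of 7/4 = 56 thirty-second notes.
Convert each value to thirty-second notes: eighth tied to quarter (eighth + quarter) = 12; quarter note = 8; thirty-second tied to sixteenth (thirty-second + sixteenth) = 3; whole note = 32; thirty-second = 1; dotted half = 24; thirty-second note = 1; thirty-second tied to sixteenth (thirty-second + sixteenth) = 3; whole tied to half (whole + half) = 48; dotted sixteenth = 3; whole = 32.
Altogether 12 + 8 + 3 + 32 + 1 + 24 + 1 + 3 + 48 + 3 + 32 = 167.
167 ÷ 56 = 2 complete bars with 55 thirty-second notes remaining.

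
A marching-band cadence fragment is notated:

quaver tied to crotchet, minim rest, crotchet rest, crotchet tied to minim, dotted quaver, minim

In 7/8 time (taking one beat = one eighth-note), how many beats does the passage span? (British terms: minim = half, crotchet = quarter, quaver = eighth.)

One eighth-note beat = 2 sixteenth notes.
Express everything in sixteenth notes: quaver tied to crotchet (quaver + crotchet) = 6; minim rest = 8; crotchet rest = 4; crotchet tied to minim (crotchet + minim) = 12; dotted quaver = 3; minim = 8.
Adding: 6 + 8 + 4 + 12 + 3 + 8 = 41.
41 ÷ 2 = 20.5 beats.

20.5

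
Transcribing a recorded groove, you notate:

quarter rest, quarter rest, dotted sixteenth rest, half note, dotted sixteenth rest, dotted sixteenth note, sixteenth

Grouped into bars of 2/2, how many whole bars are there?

One bar of 2/2 = 32 thirty-second notes.
Each duration in thirty-second notes: quarter rest = 8; quarter rest = 8; dotted sixteenth rest = 3; half note = 16; dotted sixteenth rest = 3; dotted sixteenth note = 3; sixteenth = 2.
Sum: 8 + 8 + 3 + 16 + 3 + 3 + 2 = 43.
43 ÷ 32 = 1 complete bar with 11 left over.

1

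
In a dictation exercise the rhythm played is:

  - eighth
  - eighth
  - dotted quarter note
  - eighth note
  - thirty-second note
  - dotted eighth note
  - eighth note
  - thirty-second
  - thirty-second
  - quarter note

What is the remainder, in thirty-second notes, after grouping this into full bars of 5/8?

One bar of 5/8 = 20 thirty-second notes.
In thirty-second notes: eighth = 4; eighth = 4; dotted quarter note = 12; eighth note = 4; thirty-second note = 1; dotted eighth note = 6; eighth note = 4; thirty-second = 1; thirty-second = 1; quarter note = 8.
Total: 4 + 4 + 12 + 4 + 1 + 6 + 4 + 1 + 1 + 8 = 45.
45 ÷ 20 = 2 complete bars with 5 thirty-second notes remaining.

5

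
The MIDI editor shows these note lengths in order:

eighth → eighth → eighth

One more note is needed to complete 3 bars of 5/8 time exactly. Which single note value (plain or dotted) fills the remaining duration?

3 bars of 5/8 = 15 eighth notes.
Express everything in eighth notes: eighth = 1; eighth = 1; eighth = 1.
Total: 1 + 1 + 1 = 3.
Remaining: 15 − 3 = 12 eighth notes, which is a dotted whole note.

dotted whole note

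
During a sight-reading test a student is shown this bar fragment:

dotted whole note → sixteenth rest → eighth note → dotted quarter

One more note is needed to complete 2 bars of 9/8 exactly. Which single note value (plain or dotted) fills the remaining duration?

2 bars of 9/8 = 36 sixteenth notes.
Working in sixteenth notes: dotted whole note = 24; sixteenth rest = 1; eighth note = 2; dotted quarter = 6.
Altogether 24 + 1 + 2 + 6 = 33.
Remaining: 36 − 33 = 3 sixteenth notes, which is a dotted eighth note.

dotted eighth note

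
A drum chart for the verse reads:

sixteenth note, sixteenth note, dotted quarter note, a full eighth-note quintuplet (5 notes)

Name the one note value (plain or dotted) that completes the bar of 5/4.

The bar of 5/4 = 20 sixteenth notes.
In sixteenth notes: sixteenth note = 1; sixteenth note = 1; dotted quarter note = 6; a full eighth-note quintuplet (5 notes) (five quintuplet eighths span one half) = 8.
Total: 1 + 1 + 6 + 8 = 16.
Remaining: 20 − 16 = 4 sixteenth notes, which is a quarter note.

quarter note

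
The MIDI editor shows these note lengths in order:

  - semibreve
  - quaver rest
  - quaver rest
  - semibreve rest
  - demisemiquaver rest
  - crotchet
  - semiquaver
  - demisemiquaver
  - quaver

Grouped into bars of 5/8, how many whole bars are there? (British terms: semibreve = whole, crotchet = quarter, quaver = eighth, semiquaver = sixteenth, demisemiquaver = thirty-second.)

One bar of 5/8 = 20 thirty-second notes.
In thirty-second notes: semibreve = 32; quaver rest = 4; quaver rest = 4; semibreve rest = 32; demisemiquaver rest = 1; crotchet = 8; semiquaver = 2; demisemiquaver = 1; quaver = 4.
Sum: 32 + 4 + 4 + 32 + 1 + 8 + 2 + 1 + 4 = 88.
88 ÷ 20 = 4 complete bars with 8 left over.

4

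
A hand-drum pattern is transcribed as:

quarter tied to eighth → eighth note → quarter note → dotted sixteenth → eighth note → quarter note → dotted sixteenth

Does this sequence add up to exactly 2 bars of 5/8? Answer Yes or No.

One bar of 5/8 = 20 thirty-second notes, so 2 bars = 40.
In thirty-second notes: quarter tied to eighth (quarter + eighth) = 12; eighth note = 4; quarter note = 8; dotted sixteenth = 3; eighth note = 4; quarter note = 8; dotted sixteenth = 3.
Total: 12 + 4 + 8 + 3 + 4 + 8 + 3 = 42.
42 exceeds 40, so the answer is No.

No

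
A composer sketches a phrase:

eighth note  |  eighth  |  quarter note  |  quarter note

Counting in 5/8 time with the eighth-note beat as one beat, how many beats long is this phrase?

6

One eighth-note beat = 2 sixteenth notes.
Working in sixteenth notes: eighth note = 2; eighth = 2; quarter note = 4; quarter note = 4.
Altogether 2 + 2 + 4 + 4 = 12.
12 ÷ 2 = 6 beats.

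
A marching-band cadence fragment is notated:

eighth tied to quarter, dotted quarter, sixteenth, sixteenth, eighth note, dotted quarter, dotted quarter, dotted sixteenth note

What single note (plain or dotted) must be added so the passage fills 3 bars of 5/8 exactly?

3 bars of 5/8 = 60 thirty-second notes.
In thirty-second notes: eighth tied to quarter (eighth + quarter) = 12; dotted quarter = 12; sixteenth = 2; sixteenth = 2; eighth note = 4; dotted quarter = 12; dotted quarter = 12; dotted sixteenth note = 3.
Adding: 12 + 12 + 2 + 2 + 4 + 12 + 12 + 3 = 59.
Remaining: 60 − 59 = 1 thirty-second note, which is a thirty-second note.

thirty-second note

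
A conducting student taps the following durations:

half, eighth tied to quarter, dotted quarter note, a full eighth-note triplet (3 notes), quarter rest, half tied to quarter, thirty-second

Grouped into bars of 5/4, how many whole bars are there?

One bar of 5/4 = 40 thirty-second notes.
Working in thirty-second notes: half = 16; eighth tied to quarter (eighth + quarter) = 12; dotted quarter note = 12; a full eighth-note triplet (3 notes) (three triplet eighths span one quarter) = 8; quarter rest = 8; half tied to quarter (half + quarter) = 24; thirty-second = 1.
Total: 16 + 12 + 12 + 8 + 8 + 24 + 1 = 81.
81 ÷ 40 = 2 complete bars with 1 left over.

2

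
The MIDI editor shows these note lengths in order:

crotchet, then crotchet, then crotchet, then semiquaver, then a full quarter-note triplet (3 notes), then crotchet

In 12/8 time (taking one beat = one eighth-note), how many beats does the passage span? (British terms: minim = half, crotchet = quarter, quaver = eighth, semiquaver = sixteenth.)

One eighth-note beat = 2 sixteenth notes.
Each duration in sixteenth notes: crotchet = 4; crotchet = 4; crotchet = 4; semiquaver = 1; a full quarter-note triplet (3 notes) (three triplet quarters span one half) = 8; crotchet = 4.
Altogether 4 + 4 + 4 + 1 + 8 + 4 = 25.
25 ÷ 2 = 12.5 beats.

12.5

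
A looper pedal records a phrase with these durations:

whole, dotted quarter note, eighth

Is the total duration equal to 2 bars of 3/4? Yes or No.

Yes

One bar of 3/4 = 6 eighth notes, so 2 bars = 12.
Each duration in eighth notes: whole = 8; dotted quarter note = 3; eighth = 1.
Sum: 8 + 3 + 1 = 12.
12 equals 12, so the answer is Yes.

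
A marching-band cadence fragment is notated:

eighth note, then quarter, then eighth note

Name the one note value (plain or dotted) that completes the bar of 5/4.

The bar of 5/4 = 10 eighth notes.
Convert each value to eighth notes: eighth note = 1; quarter = 2; eighth note = 1.
Altogether 1 + 2 + 1 = 4.
Remaining: 10 − 4 = 6 eighth notes, which is a dotted half note.

dotted half note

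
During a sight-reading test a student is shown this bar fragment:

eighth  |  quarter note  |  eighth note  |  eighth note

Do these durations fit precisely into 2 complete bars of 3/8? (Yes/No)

No

One bar of 3/8 = 3 eighth notes, so 2 bars = 6.
Express everything in eighth notes: eighth = 1; quarter note = 2; eighth note = 1; eighth note = 1.
Altogether 1 + 2 + 1 + 1 = 5.
5 falls short of 6, so the answer is No.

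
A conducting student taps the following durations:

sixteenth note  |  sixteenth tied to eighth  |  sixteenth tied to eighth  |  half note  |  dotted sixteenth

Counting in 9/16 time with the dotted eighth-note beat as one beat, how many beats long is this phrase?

5.5

One dotted eighth-note beat = 6 thirty-second notes.
Each duration in thirty-second notes: sixteenth note = 2; sixteenth tied to eighth (sixteenth + eighth) = 6; sixteenth tied to eighth (sixteenth + eighth) = 6; half note = 16; dotted sixteenth = 3.
Adding: 2 + 6 + 6 + 16 + 3 = 33.
33 ÷ 6 = 5.5 beats.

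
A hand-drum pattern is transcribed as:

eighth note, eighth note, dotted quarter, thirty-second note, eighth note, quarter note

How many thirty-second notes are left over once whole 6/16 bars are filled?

9

One bar of 6/16 = 12 thirty-second notes.
Each duration in thirty-second notes: eighth note = 4; eighth note = 4; dotted quarter = 12; thirty-second note = 1; eighth note = 4; quarter note = 8.
Altogether 4 + 4 + 12 + 1 + 4 + 8 = 33.
33 ÷ 12 = 2 complete bars with 9 thirty-second notes remaining.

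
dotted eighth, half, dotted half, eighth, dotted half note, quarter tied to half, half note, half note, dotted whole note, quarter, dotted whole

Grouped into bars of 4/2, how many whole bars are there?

3

One bar of 4/2 = 32 sixteenth notes.
In sixteenth notes: dotted eighth = 3; half = 8; dotted half = 12; eighth = 2; dotted half note = 12; quarter tied to half (quarter + half) = 12; half note = 8; half note = 8; dotted whole note = 24; quarter = 4; dotted whole = 24.
Total: 3 + 8 + 12 + 2 + 12 + 12 + 8 + 8 + 24 + 4 + 24 = 117.
117 ÷ 32 = 3 complete bars with 21 left over.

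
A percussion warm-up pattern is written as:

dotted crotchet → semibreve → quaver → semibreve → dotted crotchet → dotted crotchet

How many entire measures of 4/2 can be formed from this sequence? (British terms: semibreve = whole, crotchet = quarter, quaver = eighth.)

1

One bar of 4/2 = 16 eighth notes.
In eighth notes: dotted crotchet = 3; semibreve = 8; quaver = 1; semibreve = 8; dotted crotchet = 3; dotted crotchet = 3.
Total: 3 + 8 + 1 + 8 + 3 + 3 = 26.
26 ÷ 16 = 1 complete bar with 10 left over.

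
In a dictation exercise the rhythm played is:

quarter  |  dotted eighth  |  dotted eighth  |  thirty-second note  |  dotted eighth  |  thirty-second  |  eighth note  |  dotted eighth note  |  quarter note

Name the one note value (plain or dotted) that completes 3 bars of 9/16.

quarter note

3 bars of 9/16 = 54 thirty-second notes.
Working in thirty-second notes: quarter = 8; dotted eighth = 6; dotted eighth = 6; thirty-second note = 1; dotted eighth = 6; thirty-second = 1; eighth note = 4; dotted eighth note = 6; quarter note = 8.
Altogether 8 + 6 + 6 + 1 + 6 + 1 + 4 + 6 + 8 = 46.
Remaining: 54 − 46 = 8 thirty-second notes, which is a quarter note.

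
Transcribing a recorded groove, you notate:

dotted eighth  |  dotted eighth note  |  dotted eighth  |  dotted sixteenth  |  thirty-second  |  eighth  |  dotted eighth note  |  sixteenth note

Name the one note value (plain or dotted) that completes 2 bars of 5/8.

dotted eighth note

2 bars of 5/8 = 40 thirty-second notes.
Each duration in thirty-second notes: dotted eighth = 6; dotted eighth note = 6; dotted eighth = 6; dotted sixteenth = 3; thirty-second = 1; eighth = 4; dotted eighth note = 6; sixteenth note = 2.
Adding: 6 + 6 + 6 + 3 + 1 + 4 + 6 + 2 = 34.
Remaining: 40 − 34 = 6 thirty-second notes, which is a dotted eighth note.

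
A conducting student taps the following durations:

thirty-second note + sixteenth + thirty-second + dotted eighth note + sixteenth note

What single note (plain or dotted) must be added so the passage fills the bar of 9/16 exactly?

dotted eighth note

The bar of 9/16 = 18 thirty-second notes.
In thirty-second notes: thirty-second note = 1; sixteenth = 2; thirty-second = 1; dotted eighth note = 6; sixteenth note = 2.
Total: 1 + 2 + 1 + 6 + 2 = 12.
Remaining: 18 − 12 = 6 thirty-second notes, which is a dotted eighth note.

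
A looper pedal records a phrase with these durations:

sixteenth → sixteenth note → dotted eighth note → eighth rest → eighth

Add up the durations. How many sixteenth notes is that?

Express everything in sixteenth notes: sixteenth = 1; sixteenth note = 1; dotted eighth note = 3; eighth rest = 2; eighth = 2.
Total: 1 + 1 + 3 + 2 + 2 = 9 sixteenth notes.

9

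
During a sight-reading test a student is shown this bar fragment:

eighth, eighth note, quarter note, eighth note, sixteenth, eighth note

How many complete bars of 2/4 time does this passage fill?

One bar of 2/4 = 8 sixteenth notes.
Express everything in sixteenth notes: eighth = 2; eighth note = 2; quarter note = 4; eighth note = 2; sixteenth = 1; eighth note = 2.
Altogether 2 + 2 + 4 + 2 + 1 + 2 = 13.
13 ÷ 8 = 1 complete bar with 5 left over.

1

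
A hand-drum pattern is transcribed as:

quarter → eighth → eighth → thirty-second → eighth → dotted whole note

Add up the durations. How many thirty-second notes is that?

69

In thirty-second notes: quarter = 8; eighth = 4; eighth = 4; thirty-second = 1; eighth = 4; dotted whole note = 48.
Sum: 8 + 4 + 4 + 1 + 4 + 48 = 69 thirty-second notes.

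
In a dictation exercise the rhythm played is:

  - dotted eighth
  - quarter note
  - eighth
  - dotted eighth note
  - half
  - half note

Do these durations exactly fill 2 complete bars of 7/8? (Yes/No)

One bar of 7/8 = 14 sixteenth notes, so 2 bars = 28.
In sixteenth notes: dotted eighth = 3; quarter note = 4; eighth = 2; dotted eighth note = 3; half = 8; half note = 8.
Sum: 3 + 4 + 2 + 3 + 8 + 8 = 28.
28 equals 28, so the answer is Yes.

Yes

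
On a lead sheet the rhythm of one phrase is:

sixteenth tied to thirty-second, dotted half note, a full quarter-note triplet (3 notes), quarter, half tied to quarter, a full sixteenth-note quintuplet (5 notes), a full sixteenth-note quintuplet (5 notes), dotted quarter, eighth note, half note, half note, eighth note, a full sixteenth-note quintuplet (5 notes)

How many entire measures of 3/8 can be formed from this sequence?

One bar of 3/8 = 12 thirty-second notes.
In thirty-second notes: sixteenth tied to thirty-second (sixteenth + thirty-second) = 3; dotted half note = 24; a full quarter-note triplet (3 notes) (three triplet quarters span one half) = 16; quarter = 8; half tied to quarter (half + quarter) = 24; a full sixteenth-note quintuplet (5 notes) (five quintuplet sixteenths span one quarter) = 8; a full sixteenth-note quintuplet (5 notes) (five quintuplet sixteenths span one quarter) = 8; dotted quarter = 12; eighth note = 4; half note = 16; half note = 16; eighth note = 4; a full sixteenth-note quintuplet (5 notes) (five quintuplet sixteenths span one quarter) = 8.
Total: 3 + 24 + 16 + 8 + 24 + 8 + 8 + 12 + 4 + 16 + 16 + 4 + 8 = 151.
151 ÷ 12 = 12 complete bars with 7 left over.

12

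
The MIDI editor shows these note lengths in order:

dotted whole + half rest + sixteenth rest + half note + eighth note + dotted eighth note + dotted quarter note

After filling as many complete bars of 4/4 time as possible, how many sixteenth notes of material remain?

4

One bar of 4/4 = 16 sixteenth notes.
In sixteenth notes: dotted whole = 24; half rest = 8; sixteenth rest = 1; half note = 8; eighth note = 2; dotted eighth note = 3; dotted quarter note = 6.
Sum: 24 + 8 + 1 + 8 + 2 + 3 + 6 = 52.
52 ÷ 16 = 3 complete bars with 4 sixteenth notes remaining.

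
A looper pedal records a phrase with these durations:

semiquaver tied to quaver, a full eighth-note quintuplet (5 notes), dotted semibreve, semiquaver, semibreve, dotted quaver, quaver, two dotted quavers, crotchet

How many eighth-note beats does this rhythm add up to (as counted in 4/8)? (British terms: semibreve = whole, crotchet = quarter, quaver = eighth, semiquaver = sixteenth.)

33.5

One eighth-note beat = 2 sixteenth notes.
Convert each value to sixteenth notes: semiquaver tied to quaver (semiquaver + quaver) = 3; a full eighth-note quintuplet (5 notes) (five quintuplet eighths span one half) = 8; dotted semibreve = 24; semiquaver = 1; semibreve = 16; dotted quaver = 3; quaver = 2; dotted quaver = 3; dotted quaver = 3; crotchet = 4.
Total: 3 + 8 + 24 + 1 + 16 + 3 + 2 + 3 + 3 + 4 = 67.
67 ÷ 2 = 33.5 beats.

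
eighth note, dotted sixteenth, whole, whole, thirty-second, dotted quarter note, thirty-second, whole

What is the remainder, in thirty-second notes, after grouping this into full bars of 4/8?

One bar of 4/8 = 16 thirty-second notes.
Convert each value to thirty-second notes: eighth note = 4; dotted sixteenth = 3; whole = 32; whole = 32; thirty-second = 1; dotted quarter note = 12; thirty-second = 1; whole = 32.
Altogether 4 + 3 + 32 + 32 + 1 + 12 + 1 + 32 = 117.
117 ÷ 16 = 7 complete bars with 5 thirty-second notes remaining.

5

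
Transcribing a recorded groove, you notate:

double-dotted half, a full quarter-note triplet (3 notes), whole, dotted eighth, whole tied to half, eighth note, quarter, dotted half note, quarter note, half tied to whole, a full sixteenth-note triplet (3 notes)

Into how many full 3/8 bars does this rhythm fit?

18

One bar of 3/8 = 6 sixteenth notes.
Convert each value to sixteenth notes: double-dotted half = 14; a full quarter-note triplet (3 notes) (three triplet quarters span one half) = 8; whole = 16; dotted eighth = 3; whole tied to half (whole + half) = 24; eighth note = 2; quarter = 4; dotted half note = 12; quarter note = 4; half tied to whole (half + whole) = 24; a full sixteenth-note triplet (3 notes) (three triplet sixteenths span one eighth) = 2.
Adding: 14 + 8 + 16 + 3 + 24 + 2 + 4 + 12 + 4 + 24 + 2 = 113.
113 ÷ 6 = 18 complete bars with 5 left over.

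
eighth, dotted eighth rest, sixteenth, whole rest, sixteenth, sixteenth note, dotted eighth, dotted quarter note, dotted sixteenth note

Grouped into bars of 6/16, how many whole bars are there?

One bar of 6/16 = 12 thirty-second notes.
Working in thirty-second notes: eighth = 4; dotted eighth rest = 6; sixteenth = 2; whole rest = 32; sixteenth = 2; sixteenth note = 2; dotted eighth = 6; dotted quarter note = 12; dotted sixteenth note = 3.
Total: 4 + 6 + 2 + 32 + 2 + 2 + 6 + 12 + 3 = 69.
69 ÷ 12 = 5 complete bars with 9 left over.

5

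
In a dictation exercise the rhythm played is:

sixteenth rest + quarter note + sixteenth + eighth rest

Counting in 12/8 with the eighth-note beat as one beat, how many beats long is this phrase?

One eighth-note beat = 2 sixteenth notes.
Each duration in sixteenth notes: sixteenth rest = 1; quarter note = 4; sixteenth = 1; eighth rest = 2.
Altogether 1 + 4 + 1 + 2 = 8.
8 ÷ 2 = 4 beats.

4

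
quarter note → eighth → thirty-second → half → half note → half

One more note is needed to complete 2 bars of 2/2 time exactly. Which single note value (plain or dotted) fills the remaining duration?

dotted sixteenth note

2 bars of 2/2 = 64 thirty-second notes.
In thirty-second notes: quarter note = 8; eighth = 4; thirty-second = 1; half = 16; half note = 16; half = 16.
Sum: 8 + 4 + 1 + 16 + 16 + 16 = 61.
Remaining: 64 − 61 = 3 thirty-second notes, which is a dotted sixteenth note.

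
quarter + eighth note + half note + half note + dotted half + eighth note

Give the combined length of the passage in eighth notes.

Express everything in eighth notes: quarter = 2; eighth note = 1; half note = 4; half note = 4; dotted half = 6; eighth note = 1.
Altogether 2 + 1 + 4 + 4 + 6 + 1 = 18 eighth notes.

18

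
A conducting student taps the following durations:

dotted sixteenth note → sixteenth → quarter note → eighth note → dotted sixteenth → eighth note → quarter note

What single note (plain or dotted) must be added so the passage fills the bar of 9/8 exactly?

The bar of 9/8 = 36 thirty-second notes.
In thirty-second notes: dotted sixteenth note = 3; sixteenth = 2; quarter note = 8; eighth note = 4; dotted sixteenth = 3; eighth note = 4; quarter note = 8.
Adding: 3 + 2 + 8 + 4 + 3 + 4 + 8 = 32.
Remaining: 36 − 32 = 4 thirty-second notes, which is a eighth note.

eighth note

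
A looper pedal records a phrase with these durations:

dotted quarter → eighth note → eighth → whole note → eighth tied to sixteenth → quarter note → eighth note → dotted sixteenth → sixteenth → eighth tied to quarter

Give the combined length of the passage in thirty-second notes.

87

Working in thirty-second notes: dotted quarter = 12; eighth note = 4; eighth = 4; whole note = 32; eighth tied to sixteenth (eighth + sixteenth) = 6; quarter note = 8; eighth note = 4; dotted sixteenth = 3; sixteenth = 2; eighth tied to quarter (eighth + quarter) = 12.
Total: 12 + 4 + 4 + 32 + 6 + 8 + 4 + 3 + 2 + 12 = 87 thirty-second notes.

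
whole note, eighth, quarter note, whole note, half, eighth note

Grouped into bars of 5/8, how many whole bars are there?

4

One bar of 5/8 = 5 eighth notes.
In eighth notes: whole note = 8; eighth = 1; quarter note = 2; whole note = 8; half = 4; eighth note = 1.
Sum: 8 + 1 + 2 + 8 + 4 + 1 = 24.
24 ÷ 5 = 4 complete bars with 4 left over.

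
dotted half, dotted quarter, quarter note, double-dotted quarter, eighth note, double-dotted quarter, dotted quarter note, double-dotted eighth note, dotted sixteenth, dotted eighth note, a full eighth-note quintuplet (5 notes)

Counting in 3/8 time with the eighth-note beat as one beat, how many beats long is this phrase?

One eighth-note beat = 4 thirty-second notes.
In thirty-second notes: dotted half = 24; dotted quarter = 12; quarter note = 8; double-dotted quarter = 14; eighth note = 4; double-dotted quarter = 14; dotted quarter note = 12; double-dotted eighth note = 7; dotted sixteenth = 3; dotted eighth note = 6; a full eighth-note quintuplet (5 notes) (five quintuplet eighths span one half) = 16.
Total: 24 + 12 + 8 + 14 + 4 + 14 + 12 + 7 + 3 + 6 + 16 = 120.
120 ÷ 4 = 30 beats.

30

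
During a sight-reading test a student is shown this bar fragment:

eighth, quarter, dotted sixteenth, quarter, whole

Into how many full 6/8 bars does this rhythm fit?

2

One bar of 6/8 = 24 thirty-second notes.
Each duration in thirty-second notes: eighth = 4; quarter = 8; dotted sixteenth = 3; quarter = 8; whole = 32.
Sum: 4 + 8 + 3 + 8 + 32 = 55.
55 ÷ 24 = 2 complete bars with 7 left over.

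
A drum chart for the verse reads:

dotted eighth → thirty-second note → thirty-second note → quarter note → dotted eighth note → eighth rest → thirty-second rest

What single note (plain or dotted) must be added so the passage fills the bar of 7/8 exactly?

thirty-second note

The bar of 7/8 = 28 thirty-second notes.
Each duration in thirty-second notes: dotted eighth = 6; thirty-second note = 1; thirty-second note = 1; quarter note = 8; dotted eighth note = 6; eighth rest = 4; thirty-second rest = 1.
Altogether 6 + 1 + 1 + 8 + 6 + 4 + 1 = 27.
Remaining: 28 − 27 = 1 thirty-second note, which is a thirty-second note.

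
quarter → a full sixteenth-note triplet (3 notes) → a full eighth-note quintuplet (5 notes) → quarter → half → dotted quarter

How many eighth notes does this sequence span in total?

Working in eighth notes: quarter = 2; a full sixteenth-note triplet (3 notes) (three triplet sixteenths span one eighth) = 1; a full eighth-note quintuplet (5 notes) (five quintuplet eighths span one half) = 4; quarter = 2; half = 4; dotted quarter = 3.
Adding: 2 + 1 + 4 + 2 + 4 + 3 = 16 eighth notes.

16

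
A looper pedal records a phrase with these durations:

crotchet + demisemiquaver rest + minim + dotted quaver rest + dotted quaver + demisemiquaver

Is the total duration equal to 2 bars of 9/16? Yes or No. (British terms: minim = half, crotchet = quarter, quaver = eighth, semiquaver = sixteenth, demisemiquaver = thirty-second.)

No

One bar of 9/16 = 18 thirty-second notes, so 2 bars = 36.
Express everything in thirty-second notes: crotchet = 8; demisemiquaver rest = 1; minim = 16; dotted quaver rest = 6; dotted quaver = 6; demisemiquaver = 1.
Adding: 8 + 1 + 16 + 6 + 6 + 1 = 38.
38 exceeds 36, so the answer is No.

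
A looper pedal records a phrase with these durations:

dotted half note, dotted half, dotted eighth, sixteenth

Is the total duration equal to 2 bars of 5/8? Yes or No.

One bar of 5/8 = 10 sixteenth notes, so 2 bars = 20.
Working in sixteenth notes: dotted half note = 12; dotted half = 12; dotted eighth = 3; sixteenth = 1.
Adding: 12 + 12 + 3 + 1 = 28.
28 exceeds 20, so the answer is No.

No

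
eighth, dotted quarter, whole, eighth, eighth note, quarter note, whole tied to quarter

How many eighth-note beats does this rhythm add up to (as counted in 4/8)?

26

One eighth-note beat = 2 sixteenth notes.
Convert each value to sixteenth notes: eighth = 2; dotted quarter = 6; whole = 16; eighth = 2; eighth note = 2; quarter note = 4; whole tied to quarter (whole + quarter) = 20.
Altogether 2 + 6 + 16 + 2 + 2 + 4 + 20 = 52.
52 ÷ 2 = 26 beats.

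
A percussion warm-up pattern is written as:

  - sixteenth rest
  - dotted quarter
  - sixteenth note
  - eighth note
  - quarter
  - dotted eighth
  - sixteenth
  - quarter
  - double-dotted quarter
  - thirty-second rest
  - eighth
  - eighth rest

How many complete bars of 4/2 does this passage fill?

One bar of 4/2 = 64 thirty-second notes.
Express everything in thirty-second notes: sixteenth rest = 2; dotted quarter = 12; sixteenth note = 2; eighth note = 4; quarter = 8; dotted eighth = 6; sixteenth = 2; quarter = 8; double-dotted quarter = 14; thirty-second rest = 1; eighth = 4; eighth rest = 4.
Altogether 2 + 12 + 2 + 4 + 8 + 6 + 2 + 8 + 14 + 1 + 4 + 4 = 67.
67 ÷ 64 = 1 complete bar with 3 left over.

1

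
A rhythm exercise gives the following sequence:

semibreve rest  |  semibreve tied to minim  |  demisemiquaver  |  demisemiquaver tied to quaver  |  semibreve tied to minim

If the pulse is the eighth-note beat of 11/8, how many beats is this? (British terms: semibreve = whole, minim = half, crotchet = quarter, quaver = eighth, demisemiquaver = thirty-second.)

One eighth-note beat = 4 thirty-second notes.
Express everything in thirty-second notes: semibreve rest = 32; semibreve tied to minim (semibreve + minim) = 48; demisemiquaver = 1; demisemiquaver tied to quaver (demisemiquaver + quaver) = 5; semibreve tied to minim (semibreve + minim) = 48.
Sum: 32 + 48 + 1 + 5 + 48 = 134.
134 ÷ 4 = 33.5 beats.

33.5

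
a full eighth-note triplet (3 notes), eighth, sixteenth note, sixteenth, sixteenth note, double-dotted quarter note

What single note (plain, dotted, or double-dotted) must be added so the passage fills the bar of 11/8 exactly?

dotted quarter note

The bar of 11/8 = 22 sixteenth notes.
Express everything in sixteenth notes: a full eighth-note triplet (3 notes) (three triplet eighths span one quarter) = 4; eighth = 2; sixteenth note = 1; sixteenth = 1; sixteenth note = 1; double-dotted quarter note = 7.
Adding: 4 + 2 + 1 + 1 + 1 + 7 = 16.
Remaining: 22 − 16 = 6 sixteenth notes, which is a dotted quarter note.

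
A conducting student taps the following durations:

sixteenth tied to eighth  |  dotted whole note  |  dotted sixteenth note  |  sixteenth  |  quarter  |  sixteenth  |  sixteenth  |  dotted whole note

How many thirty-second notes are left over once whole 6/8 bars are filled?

23

One bar of 6/8 = 24 thirty-second notes.
Express everything in thirty-second notes: sixteenth tied to eighth (sixteenth + eighth) = 6; dotted whole note = 48; dotted sixteenth note = 3; sixteenth = 2; quarter = 8; sixteenth = 2; sixteenth = 2; dotted whole note = 48.
Altogether 6 + 48 + 3 + 2 + 8 + 2 + 2 + 48 = 119.
119 ÷ 24 = 4 complete bars with 23 thirty-second notes remaining.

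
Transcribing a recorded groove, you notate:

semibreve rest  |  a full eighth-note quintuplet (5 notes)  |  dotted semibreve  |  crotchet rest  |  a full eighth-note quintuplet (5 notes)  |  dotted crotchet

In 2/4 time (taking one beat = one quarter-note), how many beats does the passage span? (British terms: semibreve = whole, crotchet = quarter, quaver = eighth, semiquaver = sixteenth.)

16.5

One quarter-note beat = 2 eighth notes.
Express everything in eighth notes: semibreve rest = 8; a full eighth-note quintuplet (5 notes) (five quintuplet eighths span one half) = 4; dotted semibreve = 12; crotchet rest = 2; a full eighth-note quintuplet (5 notes) (five quintuplet eighths span one half) = 4; dotted crotchet = 3.
Sum: 8 + 4 + 12 + 2 + 4 + 3 = 33.
33 ÷ 2 = 16.5 beats.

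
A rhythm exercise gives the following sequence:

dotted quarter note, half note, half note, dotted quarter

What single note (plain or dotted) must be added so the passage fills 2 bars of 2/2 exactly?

quarter note

2 bars of 2/2 = 16 eighth notes.
Convert each value to eighth notes: dotted quarter note = 3; half note = 4; half note = 4; dotted quarter = 3.
Adding: 3 + 4 + 4 + 3 = 14.
Remaining: 16 − 14 = 2 eighth notes, which is a quarter note.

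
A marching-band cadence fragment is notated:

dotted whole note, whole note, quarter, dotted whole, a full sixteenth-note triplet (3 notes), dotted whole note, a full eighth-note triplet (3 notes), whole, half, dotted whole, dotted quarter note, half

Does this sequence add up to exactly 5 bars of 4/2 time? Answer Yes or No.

Yes

One bar of 4/2 = 16 eighth notes, so 5 bars = 80.
Express everything in eighth notes: dotted whole note = 12; whole note = 8; quarter = 2; dotted whole = 12; a full sixteenth-note triplet (3 notes) (three triplet sixteenths span one eighth) = 1; dotted whole note = 12; a full eighth-note triplet (3 notes) (three triplet eighths span one quarter) = 2; whole = 8; half = 4; dotted whole = 12; dotted quarter note = 3; half = 4.
Adding: 12 + 8 + 2 + 12 + 1 + 12 + 2 + 8 + 4 + 12 + 3 + 4 = 80.
80 equals 80, so the answer is Yes.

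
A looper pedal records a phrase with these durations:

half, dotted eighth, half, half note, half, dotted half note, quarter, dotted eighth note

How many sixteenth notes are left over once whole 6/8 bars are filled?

6

One bar of 6/8 = 12 sixteenth notes.
In sixteenth notes: half = 8; dotted eighth = 3; half = 8; half note = 8; half = 8; dotted half note = 12; quarter = 4; dotted eighth note = 3.
Altogether 8 + 3 + 8 + 8 + 8 + 12 + 4 + 3 = 54.
54 ÷ 12 = 4 complete bars with 6 sixteenth notes remaining.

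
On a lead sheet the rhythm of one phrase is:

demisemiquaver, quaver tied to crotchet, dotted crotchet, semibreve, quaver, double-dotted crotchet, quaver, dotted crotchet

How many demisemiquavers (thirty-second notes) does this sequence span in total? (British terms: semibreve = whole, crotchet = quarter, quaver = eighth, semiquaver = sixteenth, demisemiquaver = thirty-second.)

91

Working in thirty-second notes: demisemiquaver = 1; quaver tied to crotchet (quaver + crotchet) = 12; dotted crotchet = 12; semibreve = 32; quaver = 4; double-dotted crotchet = 14; quaver = 4; dotted crotchet = 12.
Altogether 1 + 12 + 12 + 32 + 4 + 14 + 4 + 12 = 91 thirty-second notes.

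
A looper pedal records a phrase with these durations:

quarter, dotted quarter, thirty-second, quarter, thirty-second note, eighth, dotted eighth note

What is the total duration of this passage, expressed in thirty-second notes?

Each duration in thirty-second notes: quarter = 8; dotted quarter = 12; thirty-second = 1; quarter = 8; thirty-second note = 1; eighth = 4; dotted eighth note = 6.
Total: 8 + 12 + 1 + 8 + 1 + 4 + 6 = 40 thirty-second notes.

40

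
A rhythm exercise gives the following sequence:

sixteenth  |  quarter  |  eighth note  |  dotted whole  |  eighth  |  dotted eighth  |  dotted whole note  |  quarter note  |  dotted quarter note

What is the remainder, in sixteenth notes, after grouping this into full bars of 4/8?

One bar of 4/8 = 8 sixteenth notes.
Convert each value to sixteenth notes: sixteenth = 1; quarter = 4; eighth note = 2; dotted whole = 24; eighth = 2; dotted eighth = 3; dotted whole note = 24; quarter note = 4; dotted quarter note = 6.
Adding: 1 + 4 + 2 + 24 + 2 + 3 + 24 + 4 + 6 = 70.
70 ÷ 8 = 8 complete bars with 6 sixteenth notes remaining.

6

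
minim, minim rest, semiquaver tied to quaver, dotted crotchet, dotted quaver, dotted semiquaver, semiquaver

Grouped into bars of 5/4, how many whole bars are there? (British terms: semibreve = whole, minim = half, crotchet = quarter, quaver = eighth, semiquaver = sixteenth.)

1

One bar of 5/4 = 40 thirty-second notes.
In thirty-second notes: minim = 16; minim rest = 16; semiquaver tied to quaver (semiquaver + quaver) = 6; dotted crotchet = 12; dotted quaver = 6; dotted semiquaver = 3; semiquaver = 2.
Sum: 16 + 16 + 6 + 12 + 6 + 3 + 2 = 61.
61 ÷ 40 = 1 complete bar with 21 left over.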